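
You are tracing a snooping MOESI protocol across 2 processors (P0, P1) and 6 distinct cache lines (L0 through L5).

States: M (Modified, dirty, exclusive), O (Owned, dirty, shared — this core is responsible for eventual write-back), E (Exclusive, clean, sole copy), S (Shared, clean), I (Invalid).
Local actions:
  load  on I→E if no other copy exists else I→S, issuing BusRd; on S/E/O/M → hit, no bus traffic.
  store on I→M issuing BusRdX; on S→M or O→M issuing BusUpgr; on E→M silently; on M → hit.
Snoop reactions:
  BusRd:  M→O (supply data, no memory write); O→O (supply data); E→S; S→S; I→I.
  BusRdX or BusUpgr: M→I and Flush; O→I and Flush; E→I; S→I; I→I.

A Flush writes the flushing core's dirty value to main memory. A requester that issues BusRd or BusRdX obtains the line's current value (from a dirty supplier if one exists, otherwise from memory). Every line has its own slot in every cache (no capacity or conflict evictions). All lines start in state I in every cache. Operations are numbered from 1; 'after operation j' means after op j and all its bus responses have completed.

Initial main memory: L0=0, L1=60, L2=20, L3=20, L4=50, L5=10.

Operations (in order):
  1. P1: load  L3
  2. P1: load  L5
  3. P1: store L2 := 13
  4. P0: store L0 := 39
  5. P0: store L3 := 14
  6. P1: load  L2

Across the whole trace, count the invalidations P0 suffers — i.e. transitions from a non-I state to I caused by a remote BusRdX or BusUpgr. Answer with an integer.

[1] P1: load  L3 | P0:I, P1:E(20) | bus: BusRd
[2] P1: load  L5 | P0:I, P1:E(10) | bus: BusRd
[3] P1: store L2 := 13 | P0:I, P1:M(13) | bus: BusRdX
[4] P0: store L0 := 39 | P0:M(39), P1:I | bus: BusRdX
[5] P0: store L3 := 14 | P0:M(14), P1:I | bus: BusRdX
[6] P1: load  L2 | P0:I, P1:M(13) | bus: none

invalidations = 0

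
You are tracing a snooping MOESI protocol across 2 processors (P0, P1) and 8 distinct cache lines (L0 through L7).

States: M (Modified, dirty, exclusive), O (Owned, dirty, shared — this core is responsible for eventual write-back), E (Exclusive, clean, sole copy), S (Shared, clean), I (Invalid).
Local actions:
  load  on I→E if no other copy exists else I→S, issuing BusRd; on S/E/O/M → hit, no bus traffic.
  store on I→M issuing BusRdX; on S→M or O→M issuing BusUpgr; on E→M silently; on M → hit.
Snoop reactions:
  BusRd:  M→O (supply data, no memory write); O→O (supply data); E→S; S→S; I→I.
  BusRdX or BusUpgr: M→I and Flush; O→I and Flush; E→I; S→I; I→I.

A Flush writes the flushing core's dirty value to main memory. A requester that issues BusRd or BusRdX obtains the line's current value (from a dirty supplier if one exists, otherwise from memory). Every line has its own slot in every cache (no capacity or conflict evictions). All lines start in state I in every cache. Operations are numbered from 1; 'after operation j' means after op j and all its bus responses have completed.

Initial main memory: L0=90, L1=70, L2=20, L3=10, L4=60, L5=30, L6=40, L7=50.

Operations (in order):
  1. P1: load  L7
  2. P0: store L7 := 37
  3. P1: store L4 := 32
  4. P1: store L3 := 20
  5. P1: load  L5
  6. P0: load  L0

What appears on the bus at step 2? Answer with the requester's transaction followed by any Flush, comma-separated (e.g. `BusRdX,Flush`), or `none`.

bus = BusRdX

[1] P1: load  L7 | P0:I, P1:E(50) | bus: BusRd
[2] P0: store L7 := 37 | P0:M(37), P1:I | bus: BusRdX
[3] P1: store L4 := 32 | P0:I, P1:M(32) | bus: BusRdX
[4] P1: store L3 := 20 | P0:I, P1:M(20) | bus: BusRdX
[5] P1: load  L5 | P0:I, P1:E(30) | bus: BusRd
[6] P0: load  L0 | P0:E(90), P1:I | bus: BusRd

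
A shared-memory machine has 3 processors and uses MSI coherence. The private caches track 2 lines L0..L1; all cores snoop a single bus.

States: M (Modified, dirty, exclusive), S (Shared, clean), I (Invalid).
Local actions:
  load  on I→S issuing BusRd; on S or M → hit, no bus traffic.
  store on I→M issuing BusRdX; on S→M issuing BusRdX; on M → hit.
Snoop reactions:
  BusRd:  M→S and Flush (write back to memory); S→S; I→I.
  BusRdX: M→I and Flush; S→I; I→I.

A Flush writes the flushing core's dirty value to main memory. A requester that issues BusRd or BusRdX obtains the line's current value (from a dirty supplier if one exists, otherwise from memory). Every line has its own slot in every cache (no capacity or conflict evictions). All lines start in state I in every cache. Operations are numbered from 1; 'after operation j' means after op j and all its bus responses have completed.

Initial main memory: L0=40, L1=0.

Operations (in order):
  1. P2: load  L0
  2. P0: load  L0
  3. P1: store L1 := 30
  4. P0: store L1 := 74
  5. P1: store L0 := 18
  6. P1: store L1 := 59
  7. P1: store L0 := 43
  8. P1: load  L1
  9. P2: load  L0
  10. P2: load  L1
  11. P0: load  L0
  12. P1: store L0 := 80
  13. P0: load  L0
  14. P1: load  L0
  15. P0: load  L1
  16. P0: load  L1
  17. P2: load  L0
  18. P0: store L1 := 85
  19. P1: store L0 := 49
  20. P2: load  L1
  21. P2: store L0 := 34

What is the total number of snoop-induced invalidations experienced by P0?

  op1 P2: load  L0 → I/I/S on L0; bus BusRd; mem=40
  op2 P0: load  L0 → S/I/S on L0; bus BusRd; mem=40
  op3 P1: store L1 := 30 → I/M/I on L1; bus BusRdX; mem=0
  op4 P0: store L1 := 74 → M/I/I on L1; bus BusRdX Flush; mem=30
  op5 P1: store L0 := 18 → I/M/I on L0; bus BusRdX; mem=40
  op6 P1: store L1 := 59 → I/M/I on L1; bus BusRdX Flush; mem=74
  op7 P1: store L0 := 43 → I/M/I on L0; bus (none); mem=40
  op8 P1: load  L1 → I/M/I on L1; bus (none); mem=74
  op9 P2: load  L0 → I/S/S on L0; bus BusRd Flush; mem=43
  op10 P2: load  L1 → I/S/S on L1; bus BusRd Flush; mem=59
  op11 P0: load  L0 → S/S/S on L0; bus BusRd; mem=43
  op12 P1: store L0 := 80 → I/M/I on L0; bus BusRdX; mem=43
  op13 P0: load  L0 → S/S/I on L0; bus BusRd Flush; mem=80
  op14 P1: load  L0 → S/S/I on L0; bus (none); mem=80
  op15 P0: load  L1 → S/S/S on L1; bus BusRd; mem=59
  op16 P0: load  L1 → S/S/S on L1; bus (none); mem=59
  op17 P2: load  L0 → S/S/S on L0; bus BusRd; mem=80
  op18 P0: store L1 := 85 → M/I/I on L1; bus BusRdX; mem=59
  op19 P1: store L0 := 49 → I/M/I on L0; bus BusRdX; mem=80
  op20 P2: load  L1 → S/I/S on L1; bus BusRd Flush; mem=85
  op21 P2: store L0 := 34 → I/I/M on L0; bus BusRdX Flush; mem=49

invalidations = 4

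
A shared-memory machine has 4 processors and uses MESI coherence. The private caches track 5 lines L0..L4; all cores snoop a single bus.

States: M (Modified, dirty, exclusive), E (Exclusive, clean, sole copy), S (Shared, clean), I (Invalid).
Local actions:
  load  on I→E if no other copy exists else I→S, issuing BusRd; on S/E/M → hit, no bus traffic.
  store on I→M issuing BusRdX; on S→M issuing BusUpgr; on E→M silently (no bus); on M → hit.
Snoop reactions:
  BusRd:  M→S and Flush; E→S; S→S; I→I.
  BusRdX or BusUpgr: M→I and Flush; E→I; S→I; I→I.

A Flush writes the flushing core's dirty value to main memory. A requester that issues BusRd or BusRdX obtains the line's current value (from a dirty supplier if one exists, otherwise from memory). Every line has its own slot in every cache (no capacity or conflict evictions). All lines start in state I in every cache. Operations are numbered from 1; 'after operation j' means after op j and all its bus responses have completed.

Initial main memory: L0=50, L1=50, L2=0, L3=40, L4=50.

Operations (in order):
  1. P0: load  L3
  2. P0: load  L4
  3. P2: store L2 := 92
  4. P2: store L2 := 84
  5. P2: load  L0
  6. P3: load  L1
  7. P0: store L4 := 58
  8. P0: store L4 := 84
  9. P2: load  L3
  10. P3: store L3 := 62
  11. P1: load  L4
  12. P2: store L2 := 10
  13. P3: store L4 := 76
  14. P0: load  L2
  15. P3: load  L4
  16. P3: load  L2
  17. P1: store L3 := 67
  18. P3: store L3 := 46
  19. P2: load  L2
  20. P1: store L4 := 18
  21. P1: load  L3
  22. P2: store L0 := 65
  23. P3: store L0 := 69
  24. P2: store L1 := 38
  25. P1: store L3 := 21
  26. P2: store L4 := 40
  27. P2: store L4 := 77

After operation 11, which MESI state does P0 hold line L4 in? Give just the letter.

state = S

1. P0: load  L3  bus=[BusRd]  L3: P0=E P1=I P2=I P3=I  mem[L3]=40
2. P0: load  L4  bus=[BusRd]  L4: P0=E P1=I P2=I P3=I  mem[L4]=50
3. P2: store L2 := 92  bus=[BusRdX]  L2: P0=I P1=I P2=M P3=I  mem[L2]=0
4. P2: store L2 := 84  bus=[-]  L2: P0=I P1=I P2=M P3=I  mem[L2]=0
5. P2: load  L0  bus=[BusRd]  L0: P0=I P1=I P2=E P3=I  mem[L0]=50
6. P3: load  L1  bus=[BusRd]  L1: P0=I P1=I P2=I P3=E  mem[L1]=50
7. P0: store L4 := 58  bus=[-]  L4: P0=M P1=I P2=I P3=I  mem[L4]=50
8. P0: store L4 := 84  bus=[-]  L4: P0=M P1=I P2=I P3=I  mem[L4]=50
9. P2: load  L3  bus=[BusRd]  L3: P0=S P1=I P2=S P3=I  mem[L3]=40
10. P3: store L3 := 62  bus=[BusRdX]  L3: P0=I P1=I P2=I P3=M  mem[L3]=40
11. P1: load  L4  bus=[BusRd,Flush]  L4: P0=S P1=S P2=I P3=I  mem[L4]=84
12. P2: store L2 := 10  bus=[-]  L2: P0=I P1=I P2=M P3=I  mem[L2]=0
13. P3: store L4 := 76  bus=[BusRdX]  L4: P0=I P1=I P2=I P3=M  mem[L4]=84
14. P0: load  L2  bus=[BusRd,Flush]  L2: P0=S P1=I P2=S P3=I  mem[L2]=10
15. P3: load  L4  bus=[-]  L4: P0=I P1=I P2=I P3=M  mem[L4]=84
16. P3: load  L2  bus=[BusRd]  L2: P0=S P1=I P2=S P3=S  mem[L2]=10
17. P1: store L3 := 67  bus=[BusRdX,Flush]  L3: P0=I P1=M P2=I P3=I  mem[L3]=62
18. P3: store L3 := 46  bus=[BusRdX,Flush]  L3: P0=I P1=I P2=I P3=M  mem[L3]=67
19. P2: load  L2  bus=[-]  L2: P0=S P1=I P2=S P3=S  mem[L2]=10
20. P1: store L4 := 18  bus=[BusRdX,Flush]  L4: P0=I P1=M P2=I P3=I  mem[L4]=76
21. P1: load  L3  bus=[BusRd,Flush]  L3: P0=I P1=S P2=I P3=S  mem[L3]=46
22. P2: store L0 := 65  bus=[-]  L0: P0=I P1=I P2=M P3=I  mem[L0]=50
23. P3: store L0 := 69  bus=[BusRdX,Flush]  L0: P0=I P1=I P2=I P3=M  mem[L0]=65
24. P2: store L1 := 38  bus=[BusRdX]  L1: P0=I P1=I P2=M P3=I  mem[L1]=50
25. P1: store L3 := 21  bus=[BusUpgr]  L3: P0=I P1=M P2=I P3=I  mem[L3]=46
26. P2: store L4 := 40  bus=[BusRdX,Flush]  L4: P0=I P1=I P2=M P3=I  mem[L4]=18
27. P2: store L4 := 77  bus=[-]  L4: P0=I P1=I P2=M P3=I  mem[L4]=18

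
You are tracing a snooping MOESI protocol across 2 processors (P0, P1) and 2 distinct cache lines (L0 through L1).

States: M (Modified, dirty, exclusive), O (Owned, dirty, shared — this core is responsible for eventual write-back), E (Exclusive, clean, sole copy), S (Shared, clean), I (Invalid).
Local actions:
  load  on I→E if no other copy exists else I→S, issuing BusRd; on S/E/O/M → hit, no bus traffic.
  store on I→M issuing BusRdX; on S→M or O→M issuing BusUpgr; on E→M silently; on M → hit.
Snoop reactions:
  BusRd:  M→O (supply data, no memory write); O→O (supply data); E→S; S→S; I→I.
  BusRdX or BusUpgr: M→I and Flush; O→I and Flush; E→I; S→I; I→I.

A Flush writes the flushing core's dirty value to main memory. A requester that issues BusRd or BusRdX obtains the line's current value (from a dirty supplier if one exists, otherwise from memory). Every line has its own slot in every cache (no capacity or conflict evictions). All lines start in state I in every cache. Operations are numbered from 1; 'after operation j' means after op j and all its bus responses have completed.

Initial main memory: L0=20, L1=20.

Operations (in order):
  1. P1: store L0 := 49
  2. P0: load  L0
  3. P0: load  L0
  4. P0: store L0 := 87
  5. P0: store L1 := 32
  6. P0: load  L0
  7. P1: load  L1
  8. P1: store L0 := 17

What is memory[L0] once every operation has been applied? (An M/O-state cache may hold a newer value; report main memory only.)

  op1 P1: store L0 := 49 → I/M on L0; bus BusRdX; mem=20
  op2 P0: load  L0 → S/O on L0; bus BusRd; mem=20
  op3 P0: load  L0 → S/O on L0; bus (none); mem=20
  op4 P0: store L0 := 87 → M/I on L0; bus BusUpgr Flush; mem=49
  op5 P0: store L1 := 32 → M/I on L1; bus BusRdX; mem=20
  op6 P0: load  L0 → M/I on L0; bus (none); mem=49
  op7 P1: load  L1 → O/S on L1; bus BusRd; mem=20
  op8 P1: store L0 := 17 → I/M on L0; bus BusRdX Flush; mem=87

memory[L0] = 87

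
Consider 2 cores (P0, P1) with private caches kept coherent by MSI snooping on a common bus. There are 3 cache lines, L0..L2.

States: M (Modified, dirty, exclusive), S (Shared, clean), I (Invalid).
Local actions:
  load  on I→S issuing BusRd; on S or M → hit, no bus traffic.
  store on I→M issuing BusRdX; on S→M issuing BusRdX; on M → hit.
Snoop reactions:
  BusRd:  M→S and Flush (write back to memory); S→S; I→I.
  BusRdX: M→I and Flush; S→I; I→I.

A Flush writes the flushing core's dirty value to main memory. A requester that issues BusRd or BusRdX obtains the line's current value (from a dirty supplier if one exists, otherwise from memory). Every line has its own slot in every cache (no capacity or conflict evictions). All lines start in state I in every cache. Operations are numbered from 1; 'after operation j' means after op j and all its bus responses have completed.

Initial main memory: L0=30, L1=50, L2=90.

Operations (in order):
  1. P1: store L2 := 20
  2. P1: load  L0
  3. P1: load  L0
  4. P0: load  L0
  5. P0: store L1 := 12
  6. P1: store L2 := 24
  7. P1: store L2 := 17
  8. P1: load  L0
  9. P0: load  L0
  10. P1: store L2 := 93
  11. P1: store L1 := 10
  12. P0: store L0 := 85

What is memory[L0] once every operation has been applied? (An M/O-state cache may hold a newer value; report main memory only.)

memory[L0] = 30

step 1: P1: store L2 := 20  ⟶  IM  (L2)  txn=BusRdX  M[L2]=90
step 2: P1: load  L0  ⟶  IS  (L0)  txn=BusRd  M[L0]=30
step 3: P1: load  L0  ⟶  IS  (L0)  txn=∅  M[L0]=30
step 4: P0: load  L0  ⟶  SS  (L0)  txn=BusRd  M[L0]=30
step 5: P0: store L1 := 12  ⟶  MI  (L1)  txn=BusRdX  M[L1]=50
step 6: P1: store L2 := 24  ⟶  IM  (L2)  txn=∅  M[L2]=90
step 7: P1: store L2 := 17  ⟶  IM  (L2)  txn=∅  M[L2]=90
step 8: P1: load  L0  ⟶  SS  (L0)  txn=∅  M[L0]=30
step 9: P0: load  L0  ⟶  SS  (L0)  txn=∅  M[L0]=30
step 10: P1: store L2 := 93  ⟶  IM  (L2)  txn=∅  M[L2]=90
step 11: P1: store L1 := 10  ⟶  IM  (L1)  txn=BusRdX+Flush  M[L1]=12
step 12: P0: store L0 := 85  ⟶  MI  (L0)  txn=BusRdX  M[L0]=30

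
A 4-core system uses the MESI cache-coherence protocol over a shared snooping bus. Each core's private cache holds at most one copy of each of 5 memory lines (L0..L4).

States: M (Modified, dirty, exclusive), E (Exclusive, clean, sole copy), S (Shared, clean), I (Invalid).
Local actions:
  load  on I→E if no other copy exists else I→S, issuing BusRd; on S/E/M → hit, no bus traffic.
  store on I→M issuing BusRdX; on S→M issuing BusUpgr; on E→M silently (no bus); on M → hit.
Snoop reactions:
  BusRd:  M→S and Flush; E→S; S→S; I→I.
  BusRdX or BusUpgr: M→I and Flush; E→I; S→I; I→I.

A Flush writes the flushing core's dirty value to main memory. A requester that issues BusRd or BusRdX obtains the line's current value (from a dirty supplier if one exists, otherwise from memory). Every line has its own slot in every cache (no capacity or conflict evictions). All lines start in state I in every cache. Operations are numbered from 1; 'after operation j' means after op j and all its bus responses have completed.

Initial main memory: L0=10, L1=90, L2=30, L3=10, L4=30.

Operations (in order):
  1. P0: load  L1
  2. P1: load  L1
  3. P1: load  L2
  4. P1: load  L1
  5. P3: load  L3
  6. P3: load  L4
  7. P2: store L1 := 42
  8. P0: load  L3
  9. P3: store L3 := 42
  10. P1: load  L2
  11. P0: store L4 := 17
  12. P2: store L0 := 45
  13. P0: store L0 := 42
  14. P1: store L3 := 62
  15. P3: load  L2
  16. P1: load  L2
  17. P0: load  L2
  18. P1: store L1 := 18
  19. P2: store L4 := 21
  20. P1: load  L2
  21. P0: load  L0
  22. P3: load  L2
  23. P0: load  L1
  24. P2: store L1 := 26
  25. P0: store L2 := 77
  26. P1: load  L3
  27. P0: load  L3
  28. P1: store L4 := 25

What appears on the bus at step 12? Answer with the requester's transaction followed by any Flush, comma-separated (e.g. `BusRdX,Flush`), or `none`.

bus = BusRdX

step 1: P0: load  L1  ⟶  EIII  (L1)  txn=BusRd  M[L1]=90
step 2: P1: load  L1  ⟶  SSII  (L1)  txn=BusRd  M[L1]=90
step 3: P1: load  L2  ⟶  IEII  (L2)  txn=BusRd  M[L2]=30
step 4: P1: load  L1  ⟶  SSII  (L1)  txn=∅  M[L1]=90
step 5: P3: load  L3  ⟶  IIIE  (L3)  txn=BusRd  M[L3]=10
step 6: P3: load  L4  ⟶  IIIE  (L4)  txn=BusRd  M[L4]=30
step 7: P2: store L1 := 42  ⟶  IIMI  (L1)  txn=BusRdX  M[L1]=90
step 8: P0: load  L3  ⟶  SIIS  (L3)  txn=BusRd  M[L3]=10
step 9: P3: store L3 := 42  ⟶  IIIM  (L3)  txn=BusUpgr  M[L3]=10
step 10: P1: load  L2  ⟶  IEII  (L2)  txn=∅  M[L2]=30
step 11: P0: store L4 := 17  ⟶  MIII  (L4)  txn=BusRdX  M[L4]=30
step 12: P2: store L0 := 45  ⟶  IIMI  (L0)  txn=BusRdX  M[L0]=10
step 13: P0: store L0 := 42  ⟶  MIII  (L0)  txn=BusRdX+Flush  M[L0]=45
step 14: P1: store L3 := 62  ⟶  IMII  (L3)  txn=BusRdX+Flush  M[L3]=42
step 15: P3: load  L2  ⟶  ISIS  (L2)  txn=BusRd  M[L2]=30
step 16: P1: load  L2  ⟶  ISIS  (L2)  txn=∅  M[L2]=30
step 17: P0: load  L2  ⟶  SSIS  (L2)  txn=BusRd  M[L2]=30
step 18: P1: store L1 := 18  ⟶  IMII  (L1)  txn=BusRdX+Flush  M[L1]=42
step 19: P2: store L4 := 21  ⟶  IIMI  (L4)  txn=BusRdX+Flush  M[L4]=17
step 20: P1: load  L2  ⟶  SSIS  (L2)  txn=∅  M[L2]=30
step 21: P0: load  L0  ⟶  MIII  (L0)  txn=∅  M[L0]=45
step 22: P3: load  L2  ⟶  SSIS  (L2)  txn=∅  M[L2]=30
step 23: P0: load  L1  ⟶  SSII  (L1)  txn=BusRd+Flush  M[L1]=18
step 24: P2: store L1 := 26  ⟶  IIMI  (L1)  txn=BusRdX  M[L1]=18
step 25: P0: store L2 := 77  ⟶  MIII  (L2)  txn=BusUpgr  M[L2]=30
step 26: P1: load  L3  ⟶  IMII  (L3)  txn=∅  M[L3]=42
step 27: P0: load  L3  ⟶  SSII  (L3)  txn=BusRd+Flush  M[L3]=62
step 28: P1: store L4 := 25  ⟶  IMII  (L4)  txn=BusRdX+Flush  M[L4]=21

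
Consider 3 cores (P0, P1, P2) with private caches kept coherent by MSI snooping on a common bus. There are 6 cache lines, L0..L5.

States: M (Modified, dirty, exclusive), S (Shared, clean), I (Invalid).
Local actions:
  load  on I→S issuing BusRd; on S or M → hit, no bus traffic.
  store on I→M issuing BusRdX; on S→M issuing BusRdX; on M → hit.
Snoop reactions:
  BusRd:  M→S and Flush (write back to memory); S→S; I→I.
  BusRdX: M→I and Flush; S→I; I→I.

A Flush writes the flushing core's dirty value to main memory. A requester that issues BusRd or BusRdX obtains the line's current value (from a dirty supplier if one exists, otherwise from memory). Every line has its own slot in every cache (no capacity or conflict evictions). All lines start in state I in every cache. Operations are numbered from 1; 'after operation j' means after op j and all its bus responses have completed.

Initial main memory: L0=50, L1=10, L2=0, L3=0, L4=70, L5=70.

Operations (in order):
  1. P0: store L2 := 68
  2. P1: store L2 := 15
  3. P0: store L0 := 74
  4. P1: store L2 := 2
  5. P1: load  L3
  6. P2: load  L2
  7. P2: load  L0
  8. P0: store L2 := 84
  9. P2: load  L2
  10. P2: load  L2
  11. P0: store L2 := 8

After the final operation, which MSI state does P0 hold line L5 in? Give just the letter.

step 1: P0: store L2 := 68  ⟶  MII  (L2)  txn=BusRdX  M[L2]=0
step 2: P1: store L2 := 15  ⟶  IMI  (L2)  txn=BusRdX+Flush  M[L2]=68
step 3: P0: store L0 := 74  ⟶  MII  (L0)  txn=BusRdX  M[L0]=50
step 4: P1: store L2 := 2  ⟶  IMI  (L2)  txn=∅  M[L2]=68
step 5: P1: load  L3  ⟶  ISI  (L3)  txn=BusRd  M[L3]=0
step 6: P2: load  L2  ⟶  ISS  (L2)  txn=BusRd+Flush  M[L2]=2
step 7: P2: load  L0  ⟶  SIS  (L0)  txn=BusRd+Flush  M[L0]=74
step 8: P0: store L2 := 84  ⟶  MII  (L2)  txn=BusRdX  M[L2]=2
step 9: P2: load  L2  ⟶  SIS  (L2)  txn=BusRd+Flush  M[L2]=84
step 10: P2: load  L2  ⟶  SIS  (L2)  txn=∅  M[L2]=84
step 11: P0: store L2 := 8  ⟶  MII  (L2)  txn=BusRdX  M[L2]=84

state = I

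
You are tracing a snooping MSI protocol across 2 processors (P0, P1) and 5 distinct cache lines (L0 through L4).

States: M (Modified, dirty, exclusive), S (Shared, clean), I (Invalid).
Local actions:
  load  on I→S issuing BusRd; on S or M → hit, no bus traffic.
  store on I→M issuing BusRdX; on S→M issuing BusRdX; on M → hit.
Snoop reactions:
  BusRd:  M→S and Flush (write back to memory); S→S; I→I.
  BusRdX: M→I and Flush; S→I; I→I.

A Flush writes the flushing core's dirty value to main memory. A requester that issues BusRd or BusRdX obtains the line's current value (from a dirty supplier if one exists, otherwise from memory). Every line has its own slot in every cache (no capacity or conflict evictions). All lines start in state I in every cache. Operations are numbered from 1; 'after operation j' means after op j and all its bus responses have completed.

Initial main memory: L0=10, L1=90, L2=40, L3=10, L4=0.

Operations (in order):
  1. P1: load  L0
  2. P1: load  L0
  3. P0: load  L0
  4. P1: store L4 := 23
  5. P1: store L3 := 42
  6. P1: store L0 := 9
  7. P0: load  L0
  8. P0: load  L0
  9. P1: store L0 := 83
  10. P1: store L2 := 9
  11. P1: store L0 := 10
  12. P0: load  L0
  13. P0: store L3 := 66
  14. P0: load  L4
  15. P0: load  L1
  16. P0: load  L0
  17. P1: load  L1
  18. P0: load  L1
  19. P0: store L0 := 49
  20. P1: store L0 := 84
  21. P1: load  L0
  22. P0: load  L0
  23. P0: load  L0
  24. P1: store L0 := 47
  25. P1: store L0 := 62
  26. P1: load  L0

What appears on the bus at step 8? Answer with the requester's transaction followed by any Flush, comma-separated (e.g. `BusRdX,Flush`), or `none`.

1. P1: load  L0  bus=[BusRd]  L0: P0=I P1=S  mem[L0]=10
2. P1: load  L0  bus=[-]  L0: P0=I P1=S  mem[L0]=10
3. P0: load  L0  bus=[BusRd]  L0: P0=S P1=S  mem[L0]=10
4. P1: store L4 := 23  bus=[BusRdX]  L4: P0=I P1=M  mem[L4]=0
5. P1: store L3 := 42  bus=[BusRdX]  L3: P0=I P1=M  mem[L3]=10
6. P1: store L0 := 9  bus=[BusRdX]  L0: P0=I P1=M  mem[L0]=10
7. P0: load  L0  bus=[BusRd,Flush]  L0: P0=S P1=S  mem[L0]=9
8. P0: load  L0  bus=[-]  L0: P0=S P1=S  mem[L0]=9
9. P1: store L0 := 83  bus=[BusRdX]  L0: P0=I P1=M  mem[L0]=9
10. P1: store L2 := 9  bus=[BusRdX]  L2: P0=I P1=M  mem[L2]=40
11. P1: store L0 := 10  bus=[-]  L0: P0=I P1=M  mem[L0]=9
12. P0: load  L0  bus=[BusRd,Flush]  L0: P0=S P1=S  mem[L0]=10
13. P0: store L3 := 66  bus=[BusRdX,Flush]  L3: P0=M P1=I  mem[L3]=42
14. P0: load  L4  bus=[BusRd,Flush]  L4: P0=S P1=S  mem[L4]=23
15. P0: load  L1  bus=[BusRd]  L1: P0=S P1=I  mem[L1]=90
16. P0: load  L0  bus=[-]  L0: P0=S P1=S  mem[L0]=10
17. P1: load  L1  bus=[BusRd]  L1: P0=S P1=S  mem[L1]=90
18. P0: load  L1  bus=[-]  L1: P0=S P1=S  mem[L1]=90
19. P0: store L0 := 49  bus=[BusRdX]  L0: P0=M P1=I  mem[L0]=10
20. P1: store L0 := 84  bus=[BusRdX,Flush]  L0: P0=I P1=M  mem[L0]=49
21. P1: load  L0  bus=[-]  L0: P0=I P1=M  mem[L0]=49
22. P0: load  L0  bus=[BusRd,Flush]  L0: P0=S P1=S  mem[L0]=84
23. P0: load  L0  bus=[-]  L0: P0=S P1=S  mem[L0]=84
24. P1: store L0 := 47  bus=[BusRdX]  L0: P0=I P1=M  mem[L0]=84
25. P1: store L0 := 62  bus=[-]  L0: P0=I P1=M  mem[L0]=84
26. P1: load  L0  bus=[-]  L0: P0=I P1=M  mem[L0]=84

bus = none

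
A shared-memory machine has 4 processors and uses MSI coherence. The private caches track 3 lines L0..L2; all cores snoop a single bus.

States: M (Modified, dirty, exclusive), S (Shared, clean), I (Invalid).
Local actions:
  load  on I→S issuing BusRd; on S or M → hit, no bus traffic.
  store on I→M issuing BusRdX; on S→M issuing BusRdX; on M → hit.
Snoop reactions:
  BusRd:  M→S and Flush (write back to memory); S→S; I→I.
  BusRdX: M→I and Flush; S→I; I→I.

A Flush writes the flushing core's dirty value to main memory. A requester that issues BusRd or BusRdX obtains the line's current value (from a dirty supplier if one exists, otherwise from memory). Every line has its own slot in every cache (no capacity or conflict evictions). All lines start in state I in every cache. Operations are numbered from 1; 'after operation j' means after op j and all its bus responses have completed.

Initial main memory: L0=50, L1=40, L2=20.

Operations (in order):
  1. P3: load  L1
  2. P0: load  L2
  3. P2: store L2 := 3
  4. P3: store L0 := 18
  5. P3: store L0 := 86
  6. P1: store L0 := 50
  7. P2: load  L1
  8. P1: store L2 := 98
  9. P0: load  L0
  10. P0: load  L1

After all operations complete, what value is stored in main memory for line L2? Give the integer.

1. P3: load  L1  bus=[BusRd]  L1: P0=I P1=I P2=I P3=S  mem[L1]=40
2. P0: load  L2  bus=[BusRd]  L2: P0=S P1=I P2=I P3=I  mem[L2]=20
3. P2: store L2 := 3  bus=[BusRdX]  L2: P0=I P1=I P2=M P3=I  mem[L2]=20
4. P3: store L0 := 18  bus=[BusRdX]  L0: P0=I P1=I P2=I P3=M  mem[L0]=50
5. P3: store L0 := 86  bus=[-]  L0: P0=I P1=I P2=I P3=M  mem[L0]=50
6. P1: store L0 := 50  bus=[BusRdX,Flush]  L0: P0=I P1=M P2=I P3=I  mem[L0]=86
7. P2: load  L1  bus=[BusRd]  L1: P0=I P1=I P2=S P3=S  mem[L1]=40
8. P1: store L2 := 98  bus=[BusRdX,Flush]  L2: P0=I P1=M P2=I P3=I  mem[L2]=3
9. P0: load  L0  bus=[BusRd,Flush]  L0: P0=S P1=S P2=I P3=I  mem[L0]=50
10. P0: load  L1  bus=[BusRd]  L1: P0=S P1=I P2=S P3=S  mem[L1]=40

memory[L2] = 3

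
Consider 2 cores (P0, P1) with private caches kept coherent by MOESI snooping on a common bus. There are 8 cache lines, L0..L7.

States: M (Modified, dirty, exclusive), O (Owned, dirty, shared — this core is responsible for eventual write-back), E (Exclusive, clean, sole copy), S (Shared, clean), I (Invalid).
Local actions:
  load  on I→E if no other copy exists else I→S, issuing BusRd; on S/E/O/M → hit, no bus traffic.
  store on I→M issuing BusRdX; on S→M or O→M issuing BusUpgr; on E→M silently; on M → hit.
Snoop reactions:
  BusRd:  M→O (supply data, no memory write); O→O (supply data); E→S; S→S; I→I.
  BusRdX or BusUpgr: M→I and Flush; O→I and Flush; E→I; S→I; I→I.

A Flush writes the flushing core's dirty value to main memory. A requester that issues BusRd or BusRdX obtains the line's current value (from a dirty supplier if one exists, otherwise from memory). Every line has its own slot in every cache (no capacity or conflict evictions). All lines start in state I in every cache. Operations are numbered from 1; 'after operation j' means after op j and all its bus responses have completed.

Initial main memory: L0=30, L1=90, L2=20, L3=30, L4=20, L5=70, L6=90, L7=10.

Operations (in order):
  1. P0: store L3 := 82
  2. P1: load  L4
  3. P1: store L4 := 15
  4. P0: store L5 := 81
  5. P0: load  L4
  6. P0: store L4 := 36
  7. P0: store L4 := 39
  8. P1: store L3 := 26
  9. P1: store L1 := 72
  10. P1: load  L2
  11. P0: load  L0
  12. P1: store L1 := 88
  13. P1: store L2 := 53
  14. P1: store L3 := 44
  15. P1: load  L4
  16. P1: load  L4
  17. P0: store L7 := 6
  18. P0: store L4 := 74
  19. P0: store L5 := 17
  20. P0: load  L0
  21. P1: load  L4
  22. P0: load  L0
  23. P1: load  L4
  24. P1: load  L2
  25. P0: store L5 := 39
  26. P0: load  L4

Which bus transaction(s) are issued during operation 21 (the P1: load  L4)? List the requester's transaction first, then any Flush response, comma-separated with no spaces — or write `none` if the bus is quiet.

step 1: P0: store L3 := 82  ⟶  MI  (L3)  txn=BusRdX  M[L3]=30
step 2: P1: load  L4  ⟶  IE  (L4)  txn=BusRd  M[L4]=20
step 3: P1: store L4 := 15  ⟶  IM  (L4)  txn=∅  M[L4]=20
step 4: P0: store L5 := 81  ⟶  MI  (L5)  txn=BusRdX  M[L5]=70
step 5: P0: load  L4  ⟶  SO  (L4)  txn=BusRd  M[L4]=20
step 6: P0: store L4 := 36  ⟶  MI  (L4)  txn=BusUpgr+Flush  M[L4]=15
step 7: P0: store L4 := 39  ⟶  MI  (L4)  txn=∅  M[L4]=15
step 8: P1: store L3 := 26  ⟶  IM  (L3)  txn=BusRdX+Flush  M[L3]=82
step 9: P1: store L1 := 72  ⟶  IM  (L1)  txn=BusRdX  M[L1]=90
step 10: P1: load  L2  ⟶  IE  (L2)  txn=BusRd  M[L2]=20
step 11: P0: load  L0  ⟶  EI  (L0)  txn=BusRd  M[L0]=30
step 12: P1: store L1 := 88  ⟶  IM  (L1)  txn=∅  M[L1]=90
step 13: P1: store L2 := 53  ⟶  IM  (L2)  txn=∅  M[L2]=20
step 14: P1: store L3 := 44  ⟶  IM  (L3)  txn=∅  M[L3]=82
step 15: P1: load  L4  ⟶  OS  (L4)  txn=BusRd  M[L4]=15
step 16: P1: load  L4  ⟶  OS  (L4)  txn=∅  M[L4]=15
step 17: P0: store L7 := 6  ⟶  MI  (L7)  txn=BusRdX  M[L7]=10
step 18: P0: store L4 := 74  ⟶  MI  (L4)  txn=BusUpgr  M[L4]=15
step 19: P0: store L5 := 17  ⟶  MI  (L5)  txn=∅  M[L5]=70
step 20: P0: load  L0  ⟶  EI  (L0)  txn=∅  M[L0]=30
step 21: P1: load  L4  ⟶  OS  (L4)  txn=BusRd  M[L4]=15
step 22: P0: load  L0  ⟶  EI  (L0)  txn=∅  M[L0]=30
step 23: P1: load  L4  ⟶  OS  (L4)  txn=∅  M[L4]=15
step 24: P1: load  L2  ⟶  IM  (L2)  txn=∅  M[L2]=20
step 25: P0: store L5 := 39  ⟶  MI  (L5)  txn=∅  M[L5]=70
step 26: P0: load  L4  ⟶  OS  (L4)  txn=∅  M[L4]=15

bus = BusRd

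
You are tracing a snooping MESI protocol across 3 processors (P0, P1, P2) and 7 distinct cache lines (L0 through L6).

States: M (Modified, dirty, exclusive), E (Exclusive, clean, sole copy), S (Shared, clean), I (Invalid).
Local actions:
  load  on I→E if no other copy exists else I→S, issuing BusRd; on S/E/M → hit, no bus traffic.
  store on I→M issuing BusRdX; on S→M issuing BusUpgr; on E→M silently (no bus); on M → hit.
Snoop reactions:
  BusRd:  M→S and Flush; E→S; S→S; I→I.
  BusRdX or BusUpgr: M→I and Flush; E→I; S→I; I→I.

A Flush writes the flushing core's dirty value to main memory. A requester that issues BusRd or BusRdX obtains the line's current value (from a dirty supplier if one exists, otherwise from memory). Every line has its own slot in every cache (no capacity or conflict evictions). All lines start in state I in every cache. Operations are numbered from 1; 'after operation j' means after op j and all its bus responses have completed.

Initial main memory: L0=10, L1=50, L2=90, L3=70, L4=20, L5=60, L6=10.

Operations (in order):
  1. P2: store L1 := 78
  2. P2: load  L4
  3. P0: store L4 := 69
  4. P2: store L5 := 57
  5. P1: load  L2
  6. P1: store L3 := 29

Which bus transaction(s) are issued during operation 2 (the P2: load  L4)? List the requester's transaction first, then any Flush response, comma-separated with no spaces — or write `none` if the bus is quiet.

bus = BusRd

[1] P2: store L1 := 78 | P0:I, P1:I, P2:M(78) | bus: BusRdX
[2] P2: load  L4 | P0:I, P1:I, P2:E(20) | bus: BusRd
[3] P0: store L4 := 69 | P0:M(69), P1:I, P2:I | bus: BusRdX
[4] P2: store L5 := 57 | P0:I, P1:I, P2:M(57) | bus: BusRdX
[5] P1: load  L2 | P0:I, P1:E(90), P2:I | bus: BusRd
[6] P1: store L3 := 29 | P0:I, P1:M(29), P2:I | bus: BusRdX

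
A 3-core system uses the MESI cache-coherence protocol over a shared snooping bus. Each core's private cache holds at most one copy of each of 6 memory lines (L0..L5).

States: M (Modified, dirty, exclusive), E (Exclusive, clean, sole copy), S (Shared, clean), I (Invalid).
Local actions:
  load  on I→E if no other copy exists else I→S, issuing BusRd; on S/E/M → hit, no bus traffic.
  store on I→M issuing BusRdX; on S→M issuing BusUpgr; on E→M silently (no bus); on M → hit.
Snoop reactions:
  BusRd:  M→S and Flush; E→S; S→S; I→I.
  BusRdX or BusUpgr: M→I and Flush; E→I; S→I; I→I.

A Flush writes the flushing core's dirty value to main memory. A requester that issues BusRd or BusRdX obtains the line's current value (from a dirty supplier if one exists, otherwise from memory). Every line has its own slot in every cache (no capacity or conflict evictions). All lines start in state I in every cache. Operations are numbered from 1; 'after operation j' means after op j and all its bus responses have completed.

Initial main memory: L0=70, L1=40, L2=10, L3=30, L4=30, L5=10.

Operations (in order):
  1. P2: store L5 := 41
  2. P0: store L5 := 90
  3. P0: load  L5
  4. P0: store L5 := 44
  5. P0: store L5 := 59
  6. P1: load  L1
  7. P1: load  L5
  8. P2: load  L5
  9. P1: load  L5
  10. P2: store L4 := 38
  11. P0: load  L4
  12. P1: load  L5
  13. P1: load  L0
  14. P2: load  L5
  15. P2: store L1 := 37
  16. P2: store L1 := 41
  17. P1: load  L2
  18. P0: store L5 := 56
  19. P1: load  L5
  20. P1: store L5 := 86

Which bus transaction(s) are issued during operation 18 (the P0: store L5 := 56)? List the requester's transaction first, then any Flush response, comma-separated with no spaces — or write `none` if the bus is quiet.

[1] P2: store L5 := 41 | P0:I, P1:I, P2:M(41) | bus: BusRdX
[2] P0: store L5 := 90 | P0:M(90), P1:I, P2:I | bus: BusRdX,Flush
[3] P0: load  L5 | P0:M(90), P1:I, P2:I | bus: none
[4] P0: store L5 := 44 | P0:M(44), P1:I, P2:I | bus: none
[5] P0: store L5 := 59 | P0:M(59), P1:I, P2:I | bus: none
[6] P1: load  L1 | P0:I, P1:E(40), P2:I | bus: BusRd
[7] P1: load  L5 | P0:S(59), P1:S(59), P2:I | bus: BusRd,Flush
[8] P2: load  L5 | P0:S(59), P1:S(59), P2:S(59) | bus: BusRd
[9] P1: load  L5 | P0:S(59), P1:S(59), P2:S(59) | bus: none
[10] P2: store L4 := 38 | P0:I, P1:I, P2:M(38) | bus: BusRdX
[11] P0: load  L4 | P0:S(38), P1:I, P2:S(38) | bus: BusRd,Flush
[12] P1: load  L5 | P0:S(59), P1:S(59), P2:S(59) | bus: none
[13] P1: load  L0 | P0:I, P1:E(70), P2:I | bus: BusRd
[14] P2: load  L5 | P0:S(59), P1:S(59), P2:S(59) | bus: none
[15] P2: store L1 := 37 | P0:I, P1:I, P2:M(37) | bus: BusRdX
[16] P2: store L1 := 41 | P0:I, P1:I, P2:M(41) | bus: none
[17] P1: load  L2 | P0:I, P1:E(10), P2:I | bus: BusRd
[18] P0: store L5 := 56 | P0:M(56), P1:I, P2:I | bus: BusUpgr
[19] P1: load  L5 | P0:S(56), P1:S(56), P2:I | bus: BusRd,Flush
[20] P1: store L5 := 86 | P0:I, P1:M(86), P2:I | bus: BusUpgr

bus = BusUpgr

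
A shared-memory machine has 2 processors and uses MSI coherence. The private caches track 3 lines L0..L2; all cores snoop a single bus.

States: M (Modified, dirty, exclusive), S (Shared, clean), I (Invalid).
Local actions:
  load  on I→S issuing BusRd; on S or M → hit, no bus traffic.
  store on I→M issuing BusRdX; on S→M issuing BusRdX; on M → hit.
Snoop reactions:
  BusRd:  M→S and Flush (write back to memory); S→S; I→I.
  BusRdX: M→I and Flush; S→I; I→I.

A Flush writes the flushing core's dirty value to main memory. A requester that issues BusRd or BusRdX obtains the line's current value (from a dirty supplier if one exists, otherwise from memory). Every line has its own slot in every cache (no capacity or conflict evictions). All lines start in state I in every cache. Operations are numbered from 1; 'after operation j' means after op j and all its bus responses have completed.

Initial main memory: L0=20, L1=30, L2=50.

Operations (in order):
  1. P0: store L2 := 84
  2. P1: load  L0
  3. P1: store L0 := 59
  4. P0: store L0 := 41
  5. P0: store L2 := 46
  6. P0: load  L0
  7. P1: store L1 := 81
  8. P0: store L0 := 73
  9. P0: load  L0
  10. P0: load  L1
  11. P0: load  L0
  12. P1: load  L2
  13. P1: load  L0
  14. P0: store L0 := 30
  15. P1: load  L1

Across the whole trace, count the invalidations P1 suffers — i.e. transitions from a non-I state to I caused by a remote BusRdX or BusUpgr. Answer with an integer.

step 1: P0: store L2 := 84  ⟶  MI  (L2)  txn=BusRdX  M[L2]=50
step 2: P1: load  L0  ⟶  IS  (L0)  txn=BusRd  M[L0]=20
step 3: P1: store L0 := 59  ⟶  IM  (L0)  txn=BusRdX  M[L0]=20
step 4: P0: store L0 := 41  ⟶  MI  (L0)  txn=BusRdX+Flush  M[L0]=59
step 5: P0: store L2 := 46  ⟶  MI  (L2)  txn=∅  M[L2]=50
step 6: P0: load  L0  ⟶  MI  (L0)  txn=∅  M[L0]=59
step 7: P1: store L1 := 81  ⟶  IM  (L1)  txn=BusRdX  M[L1]=30
step 8: P0: store L0 := 73  ⟶  MI  (L0)  txn=∅  M[L0]=59
step 9: P0: load  L0  ⟶  MI  (L0)  txn=∅  M[L0]=59
step 10: P0: load  L1  ⟶  SS  (L1)  txn=BusRd+Flush  M[L1]=81
step 11: P0: load  L0  ⟶  MI  (L0)  txn=∅  M[L0]=59
step 12: P1: load  L2  ⟶  SS  (L2)  txn=BusRd+Flush  M[L2]=46
step 13: P1: load  L0  ⟶  SS  (L0)  txn=BusRd+Flush  M[L0]=73
step 14: P0: store L0 := 30  ⟶  MI  (L0)  txn=BusRdX  M[L0]=73
step 15: P1: load  L1  ⟶  SS  (L1)  txn=∅  M[L1]=81

invalidations = 2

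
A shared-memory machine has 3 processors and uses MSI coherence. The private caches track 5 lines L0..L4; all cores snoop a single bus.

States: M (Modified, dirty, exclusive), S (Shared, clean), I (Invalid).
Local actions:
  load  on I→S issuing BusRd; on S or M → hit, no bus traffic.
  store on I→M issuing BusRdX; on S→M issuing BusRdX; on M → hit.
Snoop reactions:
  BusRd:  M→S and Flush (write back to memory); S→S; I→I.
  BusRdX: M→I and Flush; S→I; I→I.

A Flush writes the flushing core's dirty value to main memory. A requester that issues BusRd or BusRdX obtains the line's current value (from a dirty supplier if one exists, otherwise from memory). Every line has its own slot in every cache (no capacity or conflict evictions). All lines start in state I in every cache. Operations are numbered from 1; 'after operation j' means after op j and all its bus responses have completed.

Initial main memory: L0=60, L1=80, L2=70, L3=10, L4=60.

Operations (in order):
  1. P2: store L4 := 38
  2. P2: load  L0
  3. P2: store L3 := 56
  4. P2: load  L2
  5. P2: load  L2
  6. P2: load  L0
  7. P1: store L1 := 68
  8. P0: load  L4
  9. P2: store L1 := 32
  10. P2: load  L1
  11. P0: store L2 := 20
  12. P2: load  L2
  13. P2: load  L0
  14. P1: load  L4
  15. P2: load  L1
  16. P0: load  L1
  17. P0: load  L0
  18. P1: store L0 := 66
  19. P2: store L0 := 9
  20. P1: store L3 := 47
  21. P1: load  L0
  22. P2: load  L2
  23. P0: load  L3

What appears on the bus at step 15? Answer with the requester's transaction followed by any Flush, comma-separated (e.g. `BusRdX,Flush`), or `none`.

bus = none

step 1: P2: store L4 := 38  ⟶  IIM  (L4)  txn=BusRdX  M[L4]=60
step 2: P2: load  L0  ⟶  IIS  (L0)  txn=BusRd  M[L0]=60
step 3: P2: store L3 := 56  ⟶  IIM  (L3)  txn=BusRdX  M[L3]=10
step 4: P2: load  L2  ⟶  IIS  (L2)  txn=BusRd  M[L2]=70
step 5: P2: load  L2  ⟶  IIS  (L2)  txn=∅  M[L2]=70
step 6: P2: load  L0  ⟶  IIS  (L0)  txn=∅  M[L0]=60
step 7: P1: store L1 := 68  ⟶  IMI  (L1)  txn=BusRdX  M[L1]=80
step 8: P0: load  L4  ⟶  SIS  (L4)  txn=BusRd+Flush  M[L4]=38
step 9: P2: store L1 := 32  ⟶  IIM  (L1)  txn=BusRdX+Flush  M[L1]=68
step 10: P2: load  L1  ⟶  IIM  (L1)  txn=∅  M[L1]=68
step 11: P0: store L2 := 20  ⟶  MII  (L2)  txn=BusRdX  M[L2]=70
step 12: P2: load  L2  ⟶  SIS  (L2)  txn=BusRd+Flush  M[L2]=20
step 13: P2: load  L0  ⟶  IIS  (L0)  txn=∅  M[L0]=60
step 14: P1: load  L4  ⟶  SSS  (L4)  txn=BusRd  M[L4]=38
step 15: P2: load  L1  ⟶  IIM  (L1)  txn=∅  M[L1]=68
step 16: P0: load  L1  ⟶  SIS  (L1)  txn=BusRd+Flush  M[L1]=32
step 17: P0: load  L0  ⟶  SIS  (L0)  txn=BusRd  M[L0]=60
step 18: P1: store L0 := 66  ⟶  IMI  (L0)  txn=BusRdX  M[L0]=60
step 19: P2: store L0 := 9  ⟶  IIM  (L0)  txn=BusRdX+Flush  M[L0]=66
step 20: P1: store L3 := 47  ⟶  IMI  (L3)  txn=BusRdX+Flush  M[L3]=56
step 21: P1: load  L0  ⟶  ISS  (L0)  txn=BusRd+Flush  M[L0]=9
step 22: P2: load  L2  ⟶  SIS  (L2)  txn=∅  M[L2]=20
step 23: P0: load  L3  ⟶  SSI  (L3)  txn=BusRd+Flush  M[L3]=47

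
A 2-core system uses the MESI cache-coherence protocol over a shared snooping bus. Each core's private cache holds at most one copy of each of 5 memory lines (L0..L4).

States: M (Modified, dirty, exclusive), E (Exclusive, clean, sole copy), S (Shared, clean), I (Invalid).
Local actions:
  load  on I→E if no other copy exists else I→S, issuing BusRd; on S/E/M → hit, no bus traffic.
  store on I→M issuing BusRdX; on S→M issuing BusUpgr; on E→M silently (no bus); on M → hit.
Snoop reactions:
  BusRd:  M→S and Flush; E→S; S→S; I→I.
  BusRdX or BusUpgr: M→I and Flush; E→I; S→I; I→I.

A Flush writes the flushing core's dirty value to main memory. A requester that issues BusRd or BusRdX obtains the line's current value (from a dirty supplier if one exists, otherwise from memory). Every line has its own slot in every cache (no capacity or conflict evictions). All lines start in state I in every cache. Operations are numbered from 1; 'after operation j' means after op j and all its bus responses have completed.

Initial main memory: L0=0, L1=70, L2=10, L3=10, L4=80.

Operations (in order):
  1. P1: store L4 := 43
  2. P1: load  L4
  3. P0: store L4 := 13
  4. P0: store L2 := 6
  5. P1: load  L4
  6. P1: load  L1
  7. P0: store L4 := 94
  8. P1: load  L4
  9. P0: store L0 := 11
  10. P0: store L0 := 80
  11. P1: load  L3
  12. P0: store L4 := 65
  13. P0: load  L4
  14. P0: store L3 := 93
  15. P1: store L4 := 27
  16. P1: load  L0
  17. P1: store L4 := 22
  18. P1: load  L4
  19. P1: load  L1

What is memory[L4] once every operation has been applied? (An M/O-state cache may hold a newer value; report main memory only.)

memory[L4] = 65

[1] P1: store L4 := 43 | P0:I, P1:M(43) | bus: BusRdX
[2] P1: load  L4 | P0:I, P1:M(43) | bus: none
[3] P0: store L4 := 13 | P0:M(13), P1:I | bus: BusRdX,Flush
[4] P0: store L2 := 6 | P0:M(6), P1:I | bus: BusRdX
[5] P1: load  L4 | P0:S(13), P1:S(13) | bus: BusRd,Flush
[6] P1: load  L1 | P0:I, P1:E(70) | bus: BusRd
[7] P0: store L4 := 94 | P0:M(94), P1:I | bus: BusUpgr
[8] P1: load  L4 | P0:S(94), P1:S(94) | bus: BusRd,Flush
[9] P0: store L0 := 11 | P0:M(11), P1:I | bus: BusRdX
[10] P0: store L0 := 80 | P0:M(80), P1:I | bus: none
[11] P1: load  L3 | P0:I, P1:E(10) | bus: BusRd
[12] P0: store L4 := 65 | P0:M(65), P1:I | bus: BusUpgr
[13] P0: load  L4 | P0:M(65), P1:I | bus: none
[14] P0: store L3 := 93 | P0:M(93), P1:I | bus: BusRdX
[15] P1: store L4 := 27 | P0:I, P1:M(27) | bus: BusRdX,Flush
[16] P1: load  L0 | P0:S(80), P1:S(80) | bus: BusRd,Flush
[17] P1: store L4 := 22 | P0:I, P1:M(22) | bus: none
[18] P1: load  L4 | P0:I, P1:M(22) | bus: none
[19] P1: load  L1 | P0:I, P1:E(70) | bus: none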